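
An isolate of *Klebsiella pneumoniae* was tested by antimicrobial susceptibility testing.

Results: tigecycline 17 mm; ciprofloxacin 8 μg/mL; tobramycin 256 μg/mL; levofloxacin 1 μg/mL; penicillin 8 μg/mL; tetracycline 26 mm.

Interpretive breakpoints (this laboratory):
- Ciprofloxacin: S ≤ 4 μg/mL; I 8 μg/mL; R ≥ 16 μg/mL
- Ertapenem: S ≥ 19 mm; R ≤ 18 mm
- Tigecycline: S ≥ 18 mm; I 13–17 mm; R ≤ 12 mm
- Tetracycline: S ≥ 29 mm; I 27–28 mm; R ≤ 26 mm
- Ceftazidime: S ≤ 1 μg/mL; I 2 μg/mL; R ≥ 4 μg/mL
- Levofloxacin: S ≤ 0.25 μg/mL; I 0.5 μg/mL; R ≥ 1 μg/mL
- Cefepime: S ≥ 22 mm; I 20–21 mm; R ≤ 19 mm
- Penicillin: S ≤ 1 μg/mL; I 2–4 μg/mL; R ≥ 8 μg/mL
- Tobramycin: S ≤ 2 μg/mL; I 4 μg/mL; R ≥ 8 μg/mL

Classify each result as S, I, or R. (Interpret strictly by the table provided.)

Tigecycline (17 mm) in 13–17 mm ⇒ Intermediate
Ciprofloxacin 8 μg/mL: = 8 μg/mL → intermediate
Tobramycin (256 μg/mL) ≥ 8 μg/mL → resistant
Levofloxacin (1 μg/mL) ≥ 1 μg/mL — resistant
Penicillin (8 μg/mL) ≥ 8 μg/mL → Resistant
Tetracycline 26 mm: ≤ 26 mm ⇒ R

I, I, R, R, R, R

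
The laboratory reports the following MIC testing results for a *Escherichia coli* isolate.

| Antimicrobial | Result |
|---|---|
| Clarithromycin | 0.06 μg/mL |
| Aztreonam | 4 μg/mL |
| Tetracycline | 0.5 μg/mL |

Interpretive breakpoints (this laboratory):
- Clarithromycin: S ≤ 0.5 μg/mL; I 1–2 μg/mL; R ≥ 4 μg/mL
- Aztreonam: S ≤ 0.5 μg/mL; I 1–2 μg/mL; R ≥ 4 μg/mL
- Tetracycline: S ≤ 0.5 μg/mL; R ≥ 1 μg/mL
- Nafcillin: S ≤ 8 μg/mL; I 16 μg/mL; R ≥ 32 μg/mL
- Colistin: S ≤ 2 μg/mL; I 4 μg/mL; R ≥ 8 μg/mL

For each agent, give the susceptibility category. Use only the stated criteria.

Clarithromycin (0.06 μg/mL) ≤ 0.5 μg/mL → Susceptible
Aztreonam (4 μg/mL) ≥ 4 μg/mL — resistant
Tetracycline: 0.5 μg/mL is ≤ 0.5 μg/mL → Susceptible

S, R, S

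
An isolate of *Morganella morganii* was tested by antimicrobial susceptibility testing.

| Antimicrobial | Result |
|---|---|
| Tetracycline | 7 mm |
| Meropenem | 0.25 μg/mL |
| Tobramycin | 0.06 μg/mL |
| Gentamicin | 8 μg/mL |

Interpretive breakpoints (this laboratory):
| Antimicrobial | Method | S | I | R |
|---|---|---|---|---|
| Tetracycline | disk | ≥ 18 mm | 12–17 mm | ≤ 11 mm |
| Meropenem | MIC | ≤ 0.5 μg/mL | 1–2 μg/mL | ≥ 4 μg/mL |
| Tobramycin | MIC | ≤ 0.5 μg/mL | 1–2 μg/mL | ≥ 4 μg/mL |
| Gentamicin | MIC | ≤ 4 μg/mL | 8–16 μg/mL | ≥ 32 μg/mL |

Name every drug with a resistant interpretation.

Tetracycline: 7 mm is ≤ 11 mm — resistant
Meropenem (0.25 μg/mL) ≤ 0.5 μg/mL — S
Tobramycin: 0.06 μg/mL is ≤ 0.5 μg/mL → susceptible
Gentamicin: 8 μg/mL is in 8–16 μg/mL — intermediate

tetracycline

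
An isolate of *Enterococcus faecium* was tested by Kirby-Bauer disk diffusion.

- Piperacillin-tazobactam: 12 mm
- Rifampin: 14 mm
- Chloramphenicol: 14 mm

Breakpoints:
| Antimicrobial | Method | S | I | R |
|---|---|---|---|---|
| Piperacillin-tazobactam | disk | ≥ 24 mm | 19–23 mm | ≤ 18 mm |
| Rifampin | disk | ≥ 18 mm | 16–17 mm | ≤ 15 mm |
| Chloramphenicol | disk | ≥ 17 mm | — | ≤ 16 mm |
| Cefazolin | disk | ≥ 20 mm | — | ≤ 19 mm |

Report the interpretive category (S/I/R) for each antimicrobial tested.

Piperacillin-tazobactam (12 mm) ≤ 18 mm → resistant
Rifampin: 14 mm is ≤ 15 mm → Resistant
Chloramphenicol 14 mm: ≤ 16 mm → resistant

R, R, R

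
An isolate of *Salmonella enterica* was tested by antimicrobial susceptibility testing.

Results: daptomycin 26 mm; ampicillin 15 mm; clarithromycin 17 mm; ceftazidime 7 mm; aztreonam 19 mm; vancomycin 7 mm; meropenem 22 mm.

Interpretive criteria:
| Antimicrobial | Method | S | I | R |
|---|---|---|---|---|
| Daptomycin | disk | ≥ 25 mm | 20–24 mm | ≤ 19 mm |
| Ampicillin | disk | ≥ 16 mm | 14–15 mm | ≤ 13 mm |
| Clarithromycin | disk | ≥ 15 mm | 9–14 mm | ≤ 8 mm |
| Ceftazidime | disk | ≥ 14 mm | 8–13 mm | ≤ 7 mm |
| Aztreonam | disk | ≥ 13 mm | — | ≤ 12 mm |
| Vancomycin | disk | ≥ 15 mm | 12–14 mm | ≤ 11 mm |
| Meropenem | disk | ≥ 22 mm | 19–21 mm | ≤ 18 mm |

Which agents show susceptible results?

daptomycin, clarithromycin, aztreonam, meropenem

Daptomycin: 26 mm is ≥ 25 mm → susceptible
Ampicillin 15 mm: in 14–15 mm → Intermediate
Clarithromycin (17 mm) ≥ 15 mm ⇒ susceptible
Ceftazidime 7 mm: ≤ 7 mm ⇒ R
Aztreonam (19 mm) ≥ 13 mm → Susceptible
Vancomycin: 7 mm is ≤ 11 mm — R
Meropenem (22 mm) ≥ 22 mm — susceptible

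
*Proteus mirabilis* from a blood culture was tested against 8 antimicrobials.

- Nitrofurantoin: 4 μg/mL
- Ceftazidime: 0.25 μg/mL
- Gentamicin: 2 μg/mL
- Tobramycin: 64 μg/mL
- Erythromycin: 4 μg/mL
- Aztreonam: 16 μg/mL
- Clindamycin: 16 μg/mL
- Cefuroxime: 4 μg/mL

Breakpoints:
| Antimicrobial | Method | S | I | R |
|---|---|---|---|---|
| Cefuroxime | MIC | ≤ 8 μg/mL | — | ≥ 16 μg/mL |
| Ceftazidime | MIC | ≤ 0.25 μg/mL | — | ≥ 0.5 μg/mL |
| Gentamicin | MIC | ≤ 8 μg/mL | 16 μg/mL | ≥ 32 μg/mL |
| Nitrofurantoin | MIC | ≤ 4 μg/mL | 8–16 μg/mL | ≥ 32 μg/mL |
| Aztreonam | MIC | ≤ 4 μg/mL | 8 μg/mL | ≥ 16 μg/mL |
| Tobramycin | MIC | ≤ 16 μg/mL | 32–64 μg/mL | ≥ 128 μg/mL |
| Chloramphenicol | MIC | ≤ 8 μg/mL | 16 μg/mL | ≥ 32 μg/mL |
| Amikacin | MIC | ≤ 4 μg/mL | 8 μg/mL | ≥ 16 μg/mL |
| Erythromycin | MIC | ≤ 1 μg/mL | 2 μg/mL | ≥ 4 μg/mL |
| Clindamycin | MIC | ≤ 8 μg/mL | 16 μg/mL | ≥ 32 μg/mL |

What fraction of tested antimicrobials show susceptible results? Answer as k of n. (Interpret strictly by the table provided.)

Nitrofurantoin (4 μg/mL) ≤ 4 μg/mL — Susceptible
Ceftazidime: 0.25 μg/mL is ≤ 0.25 μg/mL ⇒ susceptible
Gentamicin (2 μg/mL) ≤ 8 μg/mL ⇒ susceptible
Tobramycin 64 μg/mL: in 32–64 μg/mL ⇒ intermediate
Erythromycin 4 μg/mL: ≥ 4 μg/mL → R
Aztreonam (16 μg/mL) ≥ 16 μg/mL — Resistant
Clindamycin (16 μg/mL) = 16 μg/mL ⇒ Intermediate
Cefuroxime (4 μg/mL) ≤ 8 μg/mL → S
Susceptible: 4/8

4 of 8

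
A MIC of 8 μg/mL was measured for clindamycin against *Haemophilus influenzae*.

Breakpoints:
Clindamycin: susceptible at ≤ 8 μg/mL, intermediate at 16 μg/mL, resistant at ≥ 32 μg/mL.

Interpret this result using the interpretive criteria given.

Susceptible

Clindamycin (8 μg/mL) ≤ 8 μg/mL — susceptible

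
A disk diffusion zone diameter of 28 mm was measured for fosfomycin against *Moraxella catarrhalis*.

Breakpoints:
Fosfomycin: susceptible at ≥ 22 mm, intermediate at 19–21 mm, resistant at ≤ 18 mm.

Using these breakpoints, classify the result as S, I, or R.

Susceptible

Fosfomycin 28 mm: ≥ 22 mm ⇒ S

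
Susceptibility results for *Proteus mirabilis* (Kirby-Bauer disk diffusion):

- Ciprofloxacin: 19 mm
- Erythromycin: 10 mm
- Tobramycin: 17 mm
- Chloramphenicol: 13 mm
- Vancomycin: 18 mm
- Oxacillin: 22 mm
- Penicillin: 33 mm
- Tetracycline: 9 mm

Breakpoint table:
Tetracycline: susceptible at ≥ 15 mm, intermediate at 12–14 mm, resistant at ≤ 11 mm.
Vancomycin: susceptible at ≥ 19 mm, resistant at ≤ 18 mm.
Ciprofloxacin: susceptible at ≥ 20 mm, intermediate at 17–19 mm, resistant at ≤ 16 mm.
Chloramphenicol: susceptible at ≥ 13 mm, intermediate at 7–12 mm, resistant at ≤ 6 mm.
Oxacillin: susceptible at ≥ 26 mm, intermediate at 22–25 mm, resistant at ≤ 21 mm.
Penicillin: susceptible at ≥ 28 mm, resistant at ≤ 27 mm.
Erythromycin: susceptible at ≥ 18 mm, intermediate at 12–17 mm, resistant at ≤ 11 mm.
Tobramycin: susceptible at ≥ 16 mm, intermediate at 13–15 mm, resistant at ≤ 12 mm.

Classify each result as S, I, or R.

Ciprofloxacin 19 mm: in 17–19 mm → Intermediate
Erythromycin (10 mm) ≤ 11 mm → resistant
Tobramycin 17 mm: ≥ 16 mm → S
Chloramphenicol 13 mm: ≥ 13 mm → Susceptible
Vancomycin 18 mm: ≤ 18 mm — Resistant
Oxacillin 22 mm: in 22–25 mm ⇒ Intermediate
Penicillin (33 mm) ≥ 28 mm ⇒ susceptible
Tetracycline (9 mm) ≤ 11 mm — resistant

I, R, S, S, R, I, S, R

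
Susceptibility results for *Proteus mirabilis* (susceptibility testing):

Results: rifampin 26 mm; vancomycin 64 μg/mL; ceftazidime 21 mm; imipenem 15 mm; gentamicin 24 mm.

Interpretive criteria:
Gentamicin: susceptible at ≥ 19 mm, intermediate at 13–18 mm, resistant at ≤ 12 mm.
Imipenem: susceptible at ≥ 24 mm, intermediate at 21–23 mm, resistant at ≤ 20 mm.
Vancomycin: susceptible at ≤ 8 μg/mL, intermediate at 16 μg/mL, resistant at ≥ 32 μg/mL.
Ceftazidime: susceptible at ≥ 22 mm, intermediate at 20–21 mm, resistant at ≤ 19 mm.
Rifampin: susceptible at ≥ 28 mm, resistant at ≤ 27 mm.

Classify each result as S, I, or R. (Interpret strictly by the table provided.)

R, R, I, R, S

Rifampin: 26 mm is ≤ 27 mm → R
Vancomycin: 64 μg/mL is ≥ 32 μg/mL — R
Ceftazidime: 21 mm is in 20–21 mm → intermediate
Imipenem (15 mm) ≤ 20 mm — resistant
Gentamicin 24 mm: ≥ 19 mm ⇒ susceptible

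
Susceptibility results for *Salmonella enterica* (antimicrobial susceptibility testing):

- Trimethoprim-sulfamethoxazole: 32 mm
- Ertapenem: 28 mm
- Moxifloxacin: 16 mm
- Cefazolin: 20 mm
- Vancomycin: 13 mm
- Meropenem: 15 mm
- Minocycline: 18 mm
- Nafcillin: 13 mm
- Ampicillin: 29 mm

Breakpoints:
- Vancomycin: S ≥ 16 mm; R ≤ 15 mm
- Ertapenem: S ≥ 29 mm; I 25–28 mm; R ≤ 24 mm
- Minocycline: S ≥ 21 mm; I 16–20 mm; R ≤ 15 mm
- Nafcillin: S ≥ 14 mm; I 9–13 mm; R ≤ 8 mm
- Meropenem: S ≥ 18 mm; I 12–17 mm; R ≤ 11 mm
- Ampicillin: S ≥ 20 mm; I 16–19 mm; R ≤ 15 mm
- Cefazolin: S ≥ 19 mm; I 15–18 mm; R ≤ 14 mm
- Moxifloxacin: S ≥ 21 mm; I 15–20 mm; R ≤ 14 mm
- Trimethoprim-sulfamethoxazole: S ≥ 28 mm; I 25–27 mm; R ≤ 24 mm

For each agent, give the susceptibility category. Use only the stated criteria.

S, I, I, S, R, I, I, I, S

Trimethoprim-sulfamethoxazole: 32 mm is ≥ 28 mm — S
Ertapenem (28 mm) in 25–28 mm — Intermediate
Moxifloxacin: 16 mm is in 15–20 mm — intermediate
Cefazolin: 20 mm is ≥ 19 mm — susceptible
Vancomycin: 13 mm is ≤ 15 mm — resistant
Meropenem (15 mm) in 12–17 mm ⇒ Intermediate
Minocycline: 18 mm is in 16–20 mm — Intermediate
Nafcillin (13 mm) in 9–13 mm — intermediate
Ampicillin (29 mm) ≥ 20 mm — S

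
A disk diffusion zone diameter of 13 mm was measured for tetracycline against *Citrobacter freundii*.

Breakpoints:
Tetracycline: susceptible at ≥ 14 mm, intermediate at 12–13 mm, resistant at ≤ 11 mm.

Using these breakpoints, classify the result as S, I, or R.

Intermediate

Tetracycline: 13 mm is in 12–13 mm ⇒ intermediate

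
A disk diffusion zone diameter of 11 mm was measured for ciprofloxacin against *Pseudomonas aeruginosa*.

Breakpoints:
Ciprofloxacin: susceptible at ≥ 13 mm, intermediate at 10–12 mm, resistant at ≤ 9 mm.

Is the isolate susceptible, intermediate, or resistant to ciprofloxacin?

Ciprofloxacin: 11 mm is in 10–12 mm — Intermediate

I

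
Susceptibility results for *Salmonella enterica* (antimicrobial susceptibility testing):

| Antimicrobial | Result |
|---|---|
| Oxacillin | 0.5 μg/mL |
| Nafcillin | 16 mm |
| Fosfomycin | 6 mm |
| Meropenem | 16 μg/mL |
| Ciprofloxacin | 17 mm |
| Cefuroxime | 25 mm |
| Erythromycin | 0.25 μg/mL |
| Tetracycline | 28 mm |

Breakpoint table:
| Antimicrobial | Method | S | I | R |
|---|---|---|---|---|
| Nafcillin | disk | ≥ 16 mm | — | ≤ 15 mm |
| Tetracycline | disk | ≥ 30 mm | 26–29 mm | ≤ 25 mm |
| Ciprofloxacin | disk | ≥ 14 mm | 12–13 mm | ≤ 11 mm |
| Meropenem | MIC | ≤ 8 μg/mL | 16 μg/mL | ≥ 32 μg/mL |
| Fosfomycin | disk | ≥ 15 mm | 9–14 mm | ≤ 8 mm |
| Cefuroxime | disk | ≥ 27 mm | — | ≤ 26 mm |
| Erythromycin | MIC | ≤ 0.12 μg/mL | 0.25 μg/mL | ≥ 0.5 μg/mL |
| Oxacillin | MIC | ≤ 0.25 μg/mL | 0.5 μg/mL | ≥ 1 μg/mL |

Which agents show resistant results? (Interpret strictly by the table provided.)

Oxacillin 0.5 μg/mL: = 0.5 μg/mL ⇒ intermediate
Nafcillin 16 mm: ≥ 16 mm ⇒ Susceptible
Fosfomycin 6 mm: ≤ 8 mm ⇒ R
Meropenem (16 μg/mL) = 16 μg/mL → Intermediate
Ciprofloxacin: 17 mm is ≥ 14 mm → Susceptible
Cefuroxime 25 mm: ≤ 26 mm ⇒ Resistant
Erythromycin: 0.25 μg/mL is = 0.25 μg/mL ⇒ intermediate
Tetracycline 28 mm: in 26–29 mm → intermediate

fosfomycin, cefuroxime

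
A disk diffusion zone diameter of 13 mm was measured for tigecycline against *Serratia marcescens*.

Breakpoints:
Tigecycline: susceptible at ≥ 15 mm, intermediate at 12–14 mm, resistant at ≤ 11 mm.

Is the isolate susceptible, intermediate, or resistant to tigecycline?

I

Tigecycline: 13 mm is in 12–14 mm — I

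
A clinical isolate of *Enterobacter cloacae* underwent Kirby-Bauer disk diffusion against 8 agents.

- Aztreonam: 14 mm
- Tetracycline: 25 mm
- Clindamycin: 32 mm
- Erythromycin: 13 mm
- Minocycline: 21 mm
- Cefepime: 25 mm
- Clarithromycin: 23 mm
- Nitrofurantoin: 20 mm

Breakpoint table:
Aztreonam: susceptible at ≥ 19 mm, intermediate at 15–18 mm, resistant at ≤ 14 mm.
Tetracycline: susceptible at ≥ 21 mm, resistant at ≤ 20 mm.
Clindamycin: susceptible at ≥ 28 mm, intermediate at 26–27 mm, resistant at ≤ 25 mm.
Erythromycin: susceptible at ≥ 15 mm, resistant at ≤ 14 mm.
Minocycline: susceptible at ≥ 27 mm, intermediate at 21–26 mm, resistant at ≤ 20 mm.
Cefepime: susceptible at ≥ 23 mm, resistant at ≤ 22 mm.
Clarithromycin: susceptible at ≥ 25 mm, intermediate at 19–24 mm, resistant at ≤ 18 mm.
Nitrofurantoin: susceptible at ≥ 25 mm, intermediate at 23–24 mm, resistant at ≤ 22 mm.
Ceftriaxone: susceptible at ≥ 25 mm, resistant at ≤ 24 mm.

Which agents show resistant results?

Aztreonam: 14 mm is ≤ 14 mm → resistant
Tetracycline 25 mm: ≥ 21 mm ⇒ S
Clindamycin: 32 mm is ≥ 28 mm ⇒ Susceptible
Erythromycin (13 mm) ≤ 14 mm — Resistant
Minocycline: 21 mm is in 21–26 mm — Intermediate
Cefepime (25 mm) ≥ 23 mm → Susceptible
Clarithromycin (23 mm) in 19–24 mm → I
Nitrofurantoin: 20 mm is ≤ 22 mm → R

aztreonam, erythromycin, nitrofurantoin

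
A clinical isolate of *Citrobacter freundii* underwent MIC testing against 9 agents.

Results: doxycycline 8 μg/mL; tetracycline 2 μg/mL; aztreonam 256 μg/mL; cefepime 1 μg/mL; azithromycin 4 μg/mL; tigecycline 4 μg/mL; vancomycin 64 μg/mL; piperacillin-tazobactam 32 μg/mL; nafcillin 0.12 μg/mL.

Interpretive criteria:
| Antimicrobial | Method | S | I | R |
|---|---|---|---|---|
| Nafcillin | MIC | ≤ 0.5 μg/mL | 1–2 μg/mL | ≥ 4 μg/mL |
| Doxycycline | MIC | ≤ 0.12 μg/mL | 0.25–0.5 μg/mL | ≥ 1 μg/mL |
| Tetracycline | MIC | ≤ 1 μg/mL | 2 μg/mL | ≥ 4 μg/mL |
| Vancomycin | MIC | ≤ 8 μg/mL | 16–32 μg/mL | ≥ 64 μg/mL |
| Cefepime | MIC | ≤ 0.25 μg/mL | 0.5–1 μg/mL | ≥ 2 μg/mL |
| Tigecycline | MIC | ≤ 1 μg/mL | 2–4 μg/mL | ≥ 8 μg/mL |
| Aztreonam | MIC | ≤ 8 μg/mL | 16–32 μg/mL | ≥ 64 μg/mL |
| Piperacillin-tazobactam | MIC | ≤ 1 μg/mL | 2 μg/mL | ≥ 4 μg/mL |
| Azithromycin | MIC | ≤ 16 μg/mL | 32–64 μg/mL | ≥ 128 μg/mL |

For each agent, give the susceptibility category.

R, I, R, I, S, I, R, R, S

Doxycycline 8 μg/mL: ≥ 1 μg/mL — Resistant
Tetracycline 2 μg/mL: = 2 μg/mL → Intermediate
Aztreonam: 256 μg/mL is ≥ 64 μg/mL → resistant
Cefepime: 1 μg/mL is in 0.5–1 μg/mL → intermediate
Azithromycin 4 μg/mL: ≤ 16 μg/mL → Susceptible
Tigecycline 4 μg/mL: in 2–4 μg/mL → I
Vancomycin 64 μg/mL: ≥ 64 μg/mL → R
Piperacillin-tazobactam: 32 μg/mL is ≥ 4 μg/mL → resistant
Nafcillin 0.12 μg/mL: ≤ 0.5 μg/mL — S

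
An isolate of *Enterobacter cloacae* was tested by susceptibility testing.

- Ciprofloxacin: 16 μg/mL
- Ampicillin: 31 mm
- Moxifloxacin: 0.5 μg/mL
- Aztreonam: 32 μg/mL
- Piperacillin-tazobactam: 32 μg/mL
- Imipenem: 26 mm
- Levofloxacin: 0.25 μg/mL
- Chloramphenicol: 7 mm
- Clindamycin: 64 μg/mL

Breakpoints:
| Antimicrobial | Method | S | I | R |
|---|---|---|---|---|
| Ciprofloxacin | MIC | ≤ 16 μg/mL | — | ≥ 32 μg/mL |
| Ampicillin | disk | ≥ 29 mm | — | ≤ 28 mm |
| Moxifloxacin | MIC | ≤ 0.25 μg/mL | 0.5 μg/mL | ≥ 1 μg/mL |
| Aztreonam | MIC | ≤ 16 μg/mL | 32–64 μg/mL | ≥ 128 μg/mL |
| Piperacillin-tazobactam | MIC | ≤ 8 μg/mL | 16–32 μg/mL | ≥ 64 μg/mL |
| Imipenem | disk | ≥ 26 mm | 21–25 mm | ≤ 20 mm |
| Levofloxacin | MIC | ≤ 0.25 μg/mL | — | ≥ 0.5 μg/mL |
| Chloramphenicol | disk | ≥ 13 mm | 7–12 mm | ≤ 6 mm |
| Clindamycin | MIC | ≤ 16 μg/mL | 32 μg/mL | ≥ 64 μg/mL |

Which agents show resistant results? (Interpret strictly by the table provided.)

Ciprofloxacin 16 μg/mL: ≤ 16 μg/mL ⇒ susceptible
Ampicillin (31 mm) ≥ 29 mm ⇒ susceptible
Moxifloxacin 0.5 μg/mL: = 0.5 μg/mL — Intermediate
Aztreonam: 32 μg/mL is in 32–64 μg/mL — Intermediate
Piperacillin-tazobactam: 32 μg/mL is in 16–32 μg/mL → intermediate
Imipenem 26 mm: ≥ 26 mm — Susceptible
Levofloxacin: 0.25 μg/mL is ≤ 0.25 μg/mL ⇒ S
Chloramphenicol: 7 mm is in 7–12 mm — Intermediate
Clindamycin 64 μg/mL: ≥ 64 μg/mL — resistant

clindamycin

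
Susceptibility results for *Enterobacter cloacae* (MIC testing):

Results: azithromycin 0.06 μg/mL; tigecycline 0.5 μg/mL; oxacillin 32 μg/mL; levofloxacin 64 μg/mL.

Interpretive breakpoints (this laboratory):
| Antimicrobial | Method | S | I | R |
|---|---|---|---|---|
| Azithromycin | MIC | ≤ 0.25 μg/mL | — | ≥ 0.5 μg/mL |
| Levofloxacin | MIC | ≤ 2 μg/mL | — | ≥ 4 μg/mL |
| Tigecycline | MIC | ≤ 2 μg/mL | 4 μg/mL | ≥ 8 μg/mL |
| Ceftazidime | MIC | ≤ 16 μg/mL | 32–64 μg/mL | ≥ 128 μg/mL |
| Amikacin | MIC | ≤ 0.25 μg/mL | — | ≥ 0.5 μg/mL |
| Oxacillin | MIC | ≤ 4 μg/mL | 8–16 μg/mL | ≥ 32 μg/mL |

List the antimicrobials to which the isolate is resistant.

Azithromycin (0.06 μg/mL) ≤ 0.25 μg/mL → Susceptible
Tigecycline (0.5 μg/mL) ≤ 2 μg/mL — Susceptible
Oxacillin 32 μg/mL: ≥ 32 μg/mL — Resistant
Levofloxacin 64 μg/mL: ≥ 4 μg/mL — Resistant

oxacillin, levofloxacin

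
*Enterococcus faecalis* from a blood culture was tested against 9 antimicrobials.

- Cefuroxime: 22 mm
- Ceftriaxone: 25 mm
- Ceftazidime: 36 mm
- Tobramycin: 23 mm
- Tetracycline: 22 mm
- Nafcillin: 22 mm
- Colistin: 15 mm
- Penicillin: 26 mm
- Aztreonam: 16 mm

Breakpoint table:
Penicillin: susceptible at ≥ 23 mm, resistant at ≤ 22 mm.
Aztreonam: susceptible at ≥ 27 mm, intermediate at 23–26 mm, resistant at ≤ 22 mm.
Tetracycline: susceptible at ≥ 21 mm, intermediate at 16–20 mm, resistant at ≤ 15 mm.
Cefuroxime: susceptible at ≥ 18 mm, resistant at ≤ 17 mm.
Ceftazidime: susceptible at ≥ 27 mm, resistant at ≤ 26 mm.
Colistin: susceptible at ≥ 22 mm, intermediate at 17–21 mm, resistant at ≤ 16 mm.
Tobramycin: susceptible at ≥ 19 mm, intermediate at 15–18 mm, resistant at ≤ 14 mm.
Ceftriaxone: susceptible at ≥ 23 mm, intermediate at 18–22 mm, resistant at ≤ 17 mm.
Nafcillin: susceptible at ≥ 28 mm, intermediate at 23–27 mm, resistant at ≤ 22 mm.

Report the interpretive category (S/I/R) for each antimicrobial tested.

S, S, S, S, S, R, R, S, R

Cefuroxime 22 mm: ≥ 18 mm ⇒ susceptible
Ceftriaxone: 25 mm is ≥ 23 mm — Susceptible
Ceftazidime: 36 mm is ≥ 27 mm → susceptible
Tobramycin 23 mm: ≥ 19 mm — S
Tetracycline 22 mm: ≥ 21 mm — Susceptible
Nafcillin (22 mm) ≤ 22 mm ⇒ R
Colistin (15 mm) ≤ 16 mm — resistant
Penicillin (26 mm) ≥ 23 mm ⇒ S
Aztreonam: 16 mm is ≤ 22 mm → resistant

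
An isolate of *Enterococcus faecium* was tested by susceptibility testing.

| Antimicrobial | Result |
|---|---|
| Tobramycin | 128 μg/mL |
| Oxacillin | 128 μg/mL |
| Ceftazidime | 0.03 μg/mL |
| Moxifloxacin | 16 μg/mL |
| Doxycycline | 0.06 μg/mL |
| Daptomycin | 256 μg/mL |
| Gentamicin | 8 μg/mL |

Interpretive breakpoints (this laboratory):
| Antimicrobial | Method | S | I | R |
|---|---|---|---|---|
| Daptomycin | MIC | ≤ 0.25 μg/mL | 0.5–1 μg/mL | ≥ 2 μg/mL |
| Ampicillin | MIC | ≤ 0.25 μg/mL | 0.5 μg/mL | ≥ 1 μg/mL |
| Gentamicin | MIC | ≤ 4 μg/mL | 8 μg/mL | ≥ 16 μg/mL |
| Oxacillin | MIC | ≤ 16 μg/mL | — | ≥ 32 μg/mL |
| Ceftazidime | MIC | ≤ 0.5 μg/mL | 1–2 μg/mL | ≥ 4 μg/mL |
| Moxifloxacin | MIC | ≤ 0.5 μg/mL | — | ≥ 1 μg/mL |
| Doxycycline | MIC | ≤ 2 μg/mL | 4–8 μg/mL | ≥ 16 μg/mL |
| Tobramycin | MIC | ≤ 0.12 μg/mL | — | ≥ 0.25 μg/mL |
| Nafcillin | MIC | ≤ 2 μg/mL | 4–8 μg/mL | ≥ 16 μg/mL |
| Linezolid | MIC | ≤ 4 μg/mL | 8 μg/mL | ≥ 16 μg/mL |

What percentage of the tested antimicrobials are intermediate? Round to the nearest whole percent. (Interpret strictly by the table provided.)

14%

Tobramycin: 128 μg/mL is ≥ 0.25 μg/mL ⇒ Resistant
Oxacillin 128 μg/mL: ≥ 32 μg/mL ⇒ R
Ceftazidime 0.03 μg/mL: ≤ 0.5 μg/mL — S
Moxifloxacin (16 μg/mL) ≥ 1 μg/mL ⇒ R
Doxycycline 0.06 μg/mL: ≤ 2 μg/mL → susceptible
Daptomycin (256 μg/mL) ≥ 2 μg/mL ⇒ resistant
Gentamicin (8 μg/mL) = 8 μg/mL — intermediate
Intermediate: 1/7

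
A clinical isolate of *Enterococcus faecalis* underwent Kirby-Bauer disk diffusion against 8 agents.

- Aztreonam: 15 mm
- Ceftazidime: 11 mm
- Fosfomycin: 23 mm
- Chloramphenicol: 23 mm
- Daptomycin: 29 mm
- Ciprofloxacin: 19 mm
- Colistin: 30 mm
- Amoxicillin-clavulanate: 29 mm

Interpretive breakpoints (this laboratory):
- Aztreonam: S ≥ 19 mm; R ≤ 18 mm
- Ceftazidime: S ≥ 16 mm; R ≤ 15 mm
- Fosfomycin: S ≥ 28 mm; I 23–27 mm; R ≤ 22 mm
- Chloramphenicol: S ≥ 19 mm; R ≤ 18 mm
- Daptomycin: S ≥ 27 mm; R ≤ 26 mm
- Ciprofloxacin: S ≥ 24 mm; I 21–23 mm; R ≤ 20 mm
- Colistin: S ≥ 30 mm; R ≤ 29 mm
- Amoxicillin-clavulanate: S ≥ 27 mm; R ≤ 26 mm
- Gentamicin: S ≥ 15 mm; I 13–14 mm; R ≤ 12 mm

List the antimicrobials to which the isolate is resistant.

Aztreonam: 15 mm is ≤ 18 mm → R
Ceftazidime: 11 mm is ≤ 15 mm → resistant
Fosfomycin: 23 mm is in 23–27 mm ⇒ intermediate
Chloramphenicol (23 mm) ≥ 19 mm ⇒ S
Daptomycin 29 mm: ≥ 27 mm → susceptible
Ciprofloxacin: 19 mm is ≤ 20 mm → Resistant
Colistin: 30 mm is ≥ 30 mm ⇒ Susceptible
Amoxicillin-clavulanate 29 mm: ≥ 27 mm → S

aztreonam, ceftazidime, ciprofloxacin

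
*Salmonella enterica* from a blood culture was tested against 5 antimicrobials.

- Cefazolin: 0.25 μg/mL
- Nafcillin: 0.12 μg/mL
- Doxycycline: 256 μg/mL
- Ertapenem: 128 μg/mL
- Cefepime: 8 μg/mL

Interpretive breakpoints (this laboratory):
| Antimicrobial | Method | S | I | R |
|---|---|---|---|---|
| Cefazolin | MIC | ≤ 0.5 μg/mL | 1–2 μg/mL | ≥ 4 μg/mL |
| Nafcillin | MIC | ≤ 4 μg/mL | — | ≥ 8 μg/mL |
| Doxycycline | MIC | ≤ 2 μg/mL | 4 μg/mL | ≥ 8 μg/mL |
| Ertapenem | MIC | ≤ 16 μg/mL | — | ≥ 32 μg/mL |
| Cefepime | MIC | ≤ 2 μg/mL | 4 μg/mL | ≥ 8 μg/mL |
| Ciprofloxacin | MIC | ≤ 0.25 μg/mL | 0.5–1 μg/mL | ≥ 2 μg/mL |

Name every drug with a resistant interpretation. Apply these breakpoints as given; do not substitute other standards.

Cefazolin (0.25 μg/mL) ≤ 0.5 μg/mL → S
Nafcillin: 0.12 μg/mL is ≤ 4 μg/mL → S
Doxycycline (256 μg/mL) ≥ 8 μg/mL — Resistant
Ertapenem (128 μg/mL) ≥ 32 μg/mL ⇒ resistant
Cefepime: 8 μg/mL is ≥ 8 μg/mL → Resistant

doxycycline, ertapenem, cefepime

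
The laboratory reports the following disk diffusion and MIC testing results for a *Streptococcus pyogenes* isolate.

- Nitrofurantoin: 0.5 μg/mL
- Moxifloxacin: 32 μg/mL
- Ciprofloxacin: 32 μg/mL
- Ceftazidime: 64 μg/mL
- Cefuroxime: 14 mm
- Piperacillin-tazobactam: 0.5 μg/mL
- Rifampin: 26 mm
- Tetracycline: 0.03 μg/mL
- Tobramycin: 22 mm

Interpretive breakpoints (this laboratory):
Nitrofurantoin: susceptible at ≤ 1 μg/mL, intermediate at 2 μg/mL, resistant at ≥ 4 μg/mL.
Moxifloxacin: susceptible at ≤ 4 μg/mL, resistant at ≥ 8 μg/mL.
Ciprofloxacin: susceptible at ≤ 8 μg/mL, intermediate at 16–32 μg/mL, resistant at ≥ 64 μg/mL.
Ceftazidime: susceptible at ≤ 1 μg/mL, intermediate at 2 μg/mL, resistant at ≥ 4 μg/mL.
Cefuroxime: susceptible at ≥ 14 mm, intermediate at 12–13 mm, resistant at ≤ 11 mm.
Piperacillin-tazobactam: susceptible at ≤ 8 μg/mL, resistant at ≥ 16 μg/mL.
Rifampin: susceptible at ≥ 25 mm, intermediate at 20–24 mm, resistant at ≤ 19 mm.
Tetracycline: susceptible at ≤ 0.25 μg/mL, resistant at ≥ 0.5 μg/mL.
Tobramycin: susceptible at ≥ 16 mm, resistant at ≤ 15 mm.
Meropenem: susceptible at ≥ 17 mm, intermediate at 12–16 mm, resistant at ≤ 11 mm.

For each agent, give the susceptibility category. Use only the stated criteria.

S, R, I, R, S, S, S, S, S

Nitrofurantoin 0.5 μg/mL: ≤ 1 μg/mL — susceptible
Moxifloxacin: 32 μg/mL is ≥ 8 μg/mL → Resistant
Ciprofloxacin (32 μg/mL) in 16–32 μg/mL — intermediate
Ceftazidime: 64 μg/mL is ≥ 4 μg/mL — R
Cefuroxime 14 mm: ≥ 14 mm → susceptible
Piperacillin-tazobactam: 0.5 μg/mL is ≤ 8 μg/mL → susceptible
Rifampin 26 mm: ≥ 25 mm — Susceptible
Tetracycline: 0.03 μg/mL is ≤ 0.25 μg/mL ⇒ Susceptible
Tobramycin 22 mm: ≥ 16 mm → S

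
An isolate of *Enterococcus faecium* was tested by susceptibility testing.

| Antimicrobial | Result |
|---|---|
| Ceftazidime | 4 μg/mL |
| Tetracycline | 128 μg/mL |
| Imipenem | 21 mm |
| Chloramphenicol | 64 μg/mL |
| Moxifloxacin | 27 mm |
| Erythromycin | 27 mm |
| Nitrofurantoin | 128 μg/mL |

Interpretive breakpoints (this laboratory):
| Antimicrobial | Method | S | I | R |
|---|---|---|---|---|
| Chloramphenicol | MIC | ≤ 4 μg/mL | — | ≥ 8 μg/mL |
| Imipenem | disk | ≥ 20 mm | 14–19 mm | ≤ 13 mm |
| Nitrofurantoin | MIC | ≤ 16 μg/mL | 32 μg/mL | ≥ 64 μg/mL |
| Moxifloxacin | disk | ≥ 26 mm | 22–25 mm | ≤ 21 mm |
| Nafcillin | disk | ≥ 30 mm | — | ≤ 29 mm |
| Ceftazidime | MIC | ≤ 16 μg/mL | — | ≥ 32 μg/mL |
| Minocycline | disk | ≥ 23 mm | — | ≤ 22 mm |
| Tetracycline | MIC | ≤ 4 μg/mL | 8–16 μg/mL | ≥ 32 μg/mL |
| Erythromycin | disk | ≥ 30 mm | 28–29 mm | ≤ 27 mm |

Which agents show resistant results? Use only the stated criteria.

tetracycline, chloramphenicol, erythromycin, nitrofurantoin

Ceftazidime 4 μg/mL: ≤ 16 μg/mL → susceptible
Tetracycline: 128 μg/mL is ≥ 32 μg/mL → Resistant
Imipenem: 21 mm is ≥ 20 mm ⇒ S
Chloramphenicol 64 μg/mL: ≥ 8 μg/mL — resistant
Moxifloxacin: 27 mm is ≥ 26 mm → susceptible
Erythromycin: 27 mm is ≤ 27 mm → R
Nitrofurantoin 128 μg/mL: ≥ 64 μg/mL ⇒ resistant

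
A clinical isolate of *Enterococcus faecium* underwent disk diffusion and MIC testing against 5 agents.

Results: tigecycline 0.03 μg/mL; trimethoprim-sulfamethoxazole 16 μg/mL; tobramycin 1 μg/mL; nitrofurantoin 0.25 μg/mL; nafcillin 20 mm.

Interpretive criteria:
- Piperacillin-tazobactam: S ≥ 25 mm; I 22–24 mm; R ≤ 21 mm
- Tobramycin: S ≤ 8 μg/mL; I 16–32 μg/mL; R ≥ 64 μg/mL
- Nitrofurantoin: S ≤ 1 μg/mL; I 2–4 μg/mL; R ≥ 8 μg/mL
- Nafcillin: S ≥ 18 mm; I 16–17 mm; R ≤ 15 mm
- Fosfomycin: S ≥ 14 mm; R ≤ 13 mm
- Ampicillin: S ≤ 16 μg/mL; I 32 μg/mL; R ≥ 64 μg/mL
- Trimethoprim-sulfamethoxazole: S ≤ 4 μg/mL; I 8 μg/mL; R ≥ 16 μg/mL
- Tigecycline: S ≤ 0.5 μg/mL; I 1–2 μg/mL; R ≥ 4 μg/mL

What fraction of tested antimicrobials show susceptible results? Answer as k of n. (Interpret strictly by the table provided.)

Tigecycline 0.03 μg/mL: ≤ 0.5 μg/mL ⇒ S
Trimethoprim-sulfamethoxazole (16 μg/mL) ≥ 16 μg/mL ⇒ Resistant
Tobramycin (1 μg/mL) ≤ 8 μg/mL → susceptible
Nitrofurantoin (0.25 μg/mL) ≤ 1 μg/mL → susceptible
Nafcillin (20 mm) ≥ 18 mm → S
Susceptible: 4/5

4 of 5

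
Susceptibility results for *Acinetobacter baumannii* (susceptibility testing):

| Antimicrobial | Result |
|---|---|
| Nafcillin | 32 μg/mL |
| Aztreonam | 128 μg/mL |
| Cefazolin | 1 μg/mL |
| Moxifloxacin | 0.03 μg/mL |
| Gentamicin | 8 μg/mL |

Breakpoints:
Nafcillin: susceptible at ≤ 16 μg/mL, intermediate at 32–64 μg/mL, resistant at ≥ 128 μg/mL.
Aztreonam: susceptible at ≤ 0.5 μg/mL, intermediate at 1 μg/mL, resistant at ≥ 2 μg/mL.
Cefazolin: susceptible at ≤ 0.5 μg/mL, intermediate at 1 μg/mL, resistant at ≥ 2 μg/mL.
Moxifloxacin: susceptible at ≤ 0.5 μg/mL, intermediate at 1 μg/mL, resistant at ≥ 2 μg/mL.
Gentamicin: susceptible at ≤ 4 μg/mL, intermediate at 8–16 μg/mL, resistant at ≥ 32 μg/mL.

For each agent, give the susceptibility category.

Nafcillin 32 μg/mL: in 32–64 μg/mL ⇒ I
Aztreonam: 128 μg/mL is ≥ 2 μg/mL → R
Cefazolin (1 μg/mL) = 1 μg/mL → intermediate
Moxifloxacin: 0.03 μg/mL is ≤ 0.5 μg/mL → Susceptible
Gentamicin 8 μg/mL: in 8–16 μg/mL → Intermediate

I, R, I, S, I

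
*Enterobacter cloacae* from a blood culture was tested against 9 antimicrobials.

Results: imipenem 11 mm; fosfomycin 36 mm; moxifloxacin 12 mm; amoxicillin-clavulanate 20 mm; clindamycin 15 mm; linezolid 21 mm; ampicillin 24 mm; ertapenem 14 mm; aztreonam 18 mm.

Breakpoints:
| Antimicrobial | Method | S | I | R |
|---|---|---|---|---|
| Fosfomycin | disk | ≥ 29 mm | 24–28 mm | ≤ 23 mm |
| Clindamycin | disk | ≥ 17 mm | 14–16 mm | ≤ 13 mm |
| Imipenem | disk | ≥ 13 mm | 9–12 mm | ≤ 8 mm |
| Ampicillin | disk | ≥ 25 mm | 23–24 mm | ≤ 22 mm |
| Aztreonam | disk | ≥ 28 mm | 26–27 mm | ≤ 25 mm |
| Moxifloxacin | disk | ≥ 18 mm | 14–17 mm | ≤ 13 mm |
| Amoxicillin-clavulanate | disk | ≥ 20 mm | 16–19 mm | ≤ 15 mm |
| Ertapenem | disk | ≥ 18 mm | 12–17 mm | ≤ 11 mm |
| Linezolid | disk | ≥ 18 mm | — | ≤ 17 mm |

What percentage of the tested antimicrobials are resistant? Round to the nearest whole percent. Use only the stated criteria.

22%

Imipenem: 11 mm is in 9–12 mm → Intermediate
Fosfomycin 36 mm: ≥ 29 mm — Susceptible
Moxifloxacin (12 mm) ≤ 13 mm → R
Amoxicillin-clavulanate: 20 mm is ≥ 20 mm → Susceptible
Clindamycin 15 mm: in 14–16 mm ⇒ I
Linezolid 21 mm: ≥ 18 mm ⇒ S
Ampicillin (24 mm) in 23–24 mm — Intermediate
Ertapenem 14 mm: in 12–17 mm ⇒ I
Aztreonam: 18 mm is ≤ 25 mm ⇒ resistant
Resistant: 2/9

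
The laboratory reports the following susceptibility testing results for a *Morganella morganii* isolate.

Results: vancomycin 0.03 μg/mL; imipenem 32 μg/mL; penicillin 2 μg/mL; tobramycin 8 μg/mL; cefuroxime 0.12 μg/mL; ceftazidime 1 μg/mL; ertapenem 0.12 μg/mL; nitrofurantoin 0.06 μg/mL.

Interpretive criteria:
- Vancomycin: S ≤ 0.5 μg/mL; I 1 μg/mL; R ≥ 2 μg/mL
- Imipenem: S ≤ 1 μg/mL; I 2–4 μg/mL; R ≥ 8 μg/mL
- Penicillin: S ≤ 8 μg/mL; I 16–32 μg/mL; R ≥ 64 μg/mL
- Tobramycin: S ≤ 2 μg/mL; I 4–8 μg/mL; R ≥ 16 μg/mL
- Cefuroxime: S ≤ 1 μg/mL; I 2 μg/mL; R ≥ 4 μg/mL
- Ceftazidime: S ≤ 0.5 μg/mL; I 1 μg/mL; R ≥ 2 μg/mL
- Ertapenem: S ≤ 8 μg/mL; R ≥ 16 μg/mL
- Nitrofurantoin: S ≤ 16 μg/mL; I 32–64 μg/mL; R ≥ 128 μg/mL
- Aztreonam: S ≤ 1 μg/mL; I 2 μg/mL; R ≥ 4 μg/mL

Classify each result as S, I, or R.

S, R, S, I, S, I, S, S

Vancomycin: 0.03 μg/mL is ≤ 0.5 μg/mL ⇒ Susceptible
Imipenem 32 μg/mL: ≥ 8 μg/mL ⇒ Resistant
Penicillin: 2 μg/mL is ≤ 8 μg/mL → Susceptible
Tobramycin: 8 μg/mL is in 4–8 μg/mL ⇒ I
Cefuroxime (0.12 μg/mL) ≤ 1 μg/mL → S
Ceftazidime 1 μg/mL: = 1 μg/mL ⇒ Intermediate
Ertapenem (0.12 μg/mL) ≤ 8 μg/mL — Susceptible
Nitrofurantoin 0.06 μg/mL: ≤ 16 μg/mL ⇒ susceptible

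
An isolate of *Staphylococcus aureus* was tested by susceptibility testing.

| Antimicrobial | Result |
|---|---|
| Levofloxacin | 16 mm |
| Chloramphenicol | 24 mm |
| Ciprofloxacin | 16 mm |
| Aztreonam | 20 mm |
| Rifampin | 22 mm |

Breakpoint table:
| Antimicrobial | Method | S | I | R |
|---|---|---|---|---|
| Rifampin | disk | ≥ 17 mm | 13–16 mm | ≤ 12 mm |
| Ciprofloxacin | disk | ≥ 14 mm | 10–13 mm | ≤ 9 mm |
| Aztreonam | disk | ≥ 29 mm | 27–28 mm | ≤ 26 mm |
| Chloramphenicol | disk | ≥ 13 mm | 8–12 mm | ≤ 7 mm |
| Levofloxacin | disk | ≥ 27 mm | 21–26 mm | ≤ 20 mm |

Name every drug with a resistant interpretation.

Levofloxacin 16 mm: ≤ 20 mm → R
Chloramphenicol: 24 mm is ≥ 13 mm → susceptible
Ciprofloxacin 16 mm: ≥ 14 mm ⇒ susceptible
Aztreonam: 20 mm is ≤ 26 mm → resistant
Rifampin 22 mm: ≥ 17 mm → Susceptible

levofloxacin, aztreonam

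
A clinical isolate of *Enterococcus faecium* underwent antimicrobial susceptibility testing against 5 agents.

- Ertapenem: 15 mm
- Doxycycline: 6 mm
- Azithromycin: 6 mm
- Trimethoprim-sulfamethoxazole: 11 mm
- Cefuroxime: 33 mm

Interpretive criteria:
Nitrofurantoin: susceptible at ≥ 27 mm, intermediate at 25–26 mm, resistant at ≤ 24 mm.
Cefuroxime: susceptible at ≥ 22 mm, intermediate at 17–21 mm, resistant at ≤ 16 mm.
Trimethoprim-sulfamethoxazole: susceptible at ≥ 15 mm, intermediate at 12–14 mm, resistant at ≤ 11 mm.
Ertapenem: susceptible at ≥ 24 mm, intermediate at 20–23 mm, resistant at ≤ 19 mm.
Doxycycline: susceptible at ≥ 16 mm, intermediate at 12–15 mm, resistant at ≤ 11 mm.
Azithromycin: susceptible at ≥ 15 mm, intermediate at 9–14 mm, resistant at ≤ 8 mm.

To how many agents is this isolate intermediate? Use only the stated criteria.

Ertapenem (15 mm) ≤ 19 mm — R
Doxycycline 6 mm: ≤ 11 mm → R
Azithromycin (6 mm) ≤ 8 mm ⇒ resistant
Trimethoprim-sulfamethoxazole 11 mm: ≤ 11 mm — R
Cefuroxime: 33 mm is ≥ 22 mm — Susceptible
Intermediate: 0

0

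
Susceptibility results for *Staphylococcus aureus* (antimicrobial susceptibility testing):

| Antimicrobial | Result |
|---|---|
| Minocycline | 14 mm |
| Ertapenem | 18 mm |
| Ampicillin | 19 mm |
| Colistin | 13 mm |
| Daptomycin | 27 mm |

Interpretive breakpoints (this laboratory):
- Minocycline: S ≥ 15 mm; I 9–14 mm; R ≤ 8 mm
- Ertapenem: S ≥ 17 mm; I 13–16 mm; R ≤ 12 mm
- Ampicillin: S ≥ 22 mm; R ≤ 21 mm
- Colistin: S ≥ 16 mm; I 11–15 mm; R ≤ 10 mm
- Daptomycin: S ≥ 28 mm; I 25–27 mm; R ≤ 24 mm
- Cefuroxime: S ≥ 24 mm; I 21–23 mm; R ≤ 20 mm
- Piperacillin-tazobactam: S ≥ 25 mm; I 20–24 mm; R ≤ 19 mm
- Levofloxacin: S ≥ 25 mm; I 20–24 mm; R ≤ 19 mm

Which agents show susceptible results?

ertapenem

Minocycline: 14 mm is in 9–14 mm ⇒ I
Ertapenem: 18 mm is ≥ 17 mm → S
Ampicillin (19 mm) ≤ 21 mm — resistant
Colistin 13 mm: in 11–15 mm ⇒ Intermediate
Daptomycin (27 mm) in 25–27 mm ⇒ I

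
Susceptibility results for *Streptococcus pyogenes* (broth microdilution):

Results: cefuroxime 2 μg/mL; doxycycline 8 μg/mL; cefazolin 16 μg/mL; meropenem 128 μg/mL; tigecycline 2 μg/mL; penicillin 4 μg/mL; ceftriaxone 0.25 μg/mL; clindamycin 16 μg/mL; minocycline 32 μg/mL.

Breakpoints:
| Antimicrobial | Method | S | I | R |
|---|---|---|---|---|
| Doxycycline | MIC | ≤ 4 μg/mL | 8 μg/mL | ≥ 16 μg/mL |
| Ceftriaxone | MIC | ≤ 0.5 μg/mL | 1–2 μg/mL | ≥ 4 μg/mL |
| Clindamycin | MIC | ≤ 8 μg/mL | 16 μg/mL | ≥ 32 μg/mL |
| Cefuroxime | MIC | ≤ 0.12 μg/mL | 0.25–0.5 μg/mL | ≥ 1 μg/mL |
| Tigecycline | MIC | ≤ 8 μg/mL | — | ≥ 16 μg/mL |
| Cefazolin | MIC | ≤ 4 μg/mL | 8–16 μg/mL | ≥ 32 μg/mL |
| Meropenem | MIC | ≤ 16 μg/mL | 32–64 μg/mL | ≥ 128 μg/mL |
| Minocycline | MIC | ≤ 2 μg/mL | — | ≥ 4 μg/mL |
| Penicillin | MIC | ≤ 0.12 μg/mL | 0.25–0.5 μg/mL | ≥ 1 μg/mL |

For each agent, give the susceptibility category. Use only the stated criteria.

R, I, I, R, S, R, S, I, R

Cefuroxime: 2 μg/mL is ≥ 1 μg/mL → Resistant
Doxycycline 8 μg/mL: = 8 μg/mL — Intermediate
Cefazolin 16 μg/mL: in 8–16 μg/mL — I
Meropenem 128 μg/mL: ≥ 128 μg/mL → Resistant
Tigecycline (2 μg/mL) ≤ 8 μg/mL ⇒ Susceptible
Penicillin 4 μg/mL: ≥ 1 μg/mL → R
Ceftriaxone: 0.25 μg/mL is ≤ 0.5 μg/mL — susceptible
Clindamycin 16 μg/mL: = 16 μg/mL — intermediate
Minocycline 32 μg/mL: ≥ 4 μg/mL → Resistant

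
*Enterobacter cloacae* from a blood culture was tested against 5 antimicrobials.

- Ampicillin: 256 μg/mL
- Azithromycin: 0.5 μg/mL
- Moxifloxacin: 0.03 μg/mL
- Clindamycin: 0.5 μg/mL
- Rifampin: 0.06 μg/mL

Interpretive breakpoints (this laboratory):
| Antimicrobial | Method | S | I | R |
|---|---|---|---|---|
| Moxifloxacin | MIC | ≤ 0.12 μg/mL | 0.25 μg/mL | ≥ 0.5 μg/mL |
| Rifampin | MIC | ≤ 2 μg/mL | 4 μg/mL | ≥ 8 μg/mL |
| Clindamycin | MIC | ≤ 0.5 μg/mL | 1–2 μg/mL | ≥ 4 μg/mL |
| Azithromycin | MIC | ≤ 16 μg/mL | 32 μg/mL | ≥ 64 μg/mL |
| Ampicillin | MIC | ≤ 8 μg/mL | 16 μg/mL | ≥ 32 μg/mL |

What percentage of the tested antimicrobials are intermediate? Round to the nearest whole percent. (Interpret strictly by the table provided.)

0%

Ampicillin 256 μg/mL: ≥ 32 μg/mL → resistant
Azithromycin (0.5 μg/mL) ≤ 16 μg/mL — susceptible
Moxifloxacin 0.03 μg/mL: ≤ 0.12 μg/mL ⇒ susceptible
Clindamycin 0.5 μg/mL: ≤ 0.5 μg/mL ⇒ S
Rifampin 0.06 μg/mL: ≤ 2 μg/mL — S
Intermediate: 0/5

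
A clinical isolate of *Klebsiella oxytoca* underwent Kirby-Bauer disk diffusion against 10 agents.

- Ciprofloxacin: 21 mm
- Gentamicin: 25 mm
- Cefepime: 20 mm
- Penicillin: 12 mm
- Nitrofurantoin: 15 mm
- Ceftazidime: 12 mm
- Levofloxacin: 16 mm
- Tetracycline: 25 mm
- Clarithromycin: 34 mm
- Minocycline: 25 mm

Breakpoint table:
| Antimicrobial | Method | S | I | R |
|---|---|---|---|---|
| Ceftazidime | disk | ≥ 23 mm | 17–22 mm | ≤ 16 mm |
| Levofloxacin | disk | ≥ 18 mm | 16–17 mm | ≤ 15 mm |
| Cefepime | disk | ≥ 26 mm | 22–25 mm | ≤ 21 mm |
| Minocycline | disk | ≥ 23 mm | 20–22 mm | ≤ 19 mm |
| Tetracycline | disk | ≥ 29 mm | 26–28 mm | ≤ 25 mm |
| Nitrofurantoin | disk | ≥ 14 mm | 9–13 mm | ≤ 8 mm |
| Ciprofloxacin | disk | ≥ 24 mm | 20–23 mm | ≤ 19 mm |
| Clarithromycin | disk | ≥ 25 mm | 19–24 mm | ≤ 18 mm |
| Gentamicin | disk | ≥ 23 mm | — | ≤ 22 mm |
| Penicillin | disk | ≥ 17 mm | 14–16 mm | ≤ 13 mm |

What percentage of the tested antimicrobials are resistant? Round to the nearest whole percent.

40%

Ciprofloxacin 21 mm: in 20–23 mm → I
Gentamicin 25 mm: ≥ 23 mm → susceptible
Cefepime: 20 mm is ≤ 21 mm → resistant
Penicillin (12 mm) ≤ 13 mm → R
Nitrofurantoin: 15 mm is ≥ 14 mm → S
Ceftazidime: 12 mm is ≤ 16 mm → resistant
Levofloxacin: 16 mm is in 16–17 mm ⇒ I
Tetracycline 25 mm: ≤ 25 mm ⇒ Resistant
Clarithromycin (34 mm) ≥ 25 mm — S
Minocycline 25 mm: ≥ 23 mm — S
Resistant: 4/10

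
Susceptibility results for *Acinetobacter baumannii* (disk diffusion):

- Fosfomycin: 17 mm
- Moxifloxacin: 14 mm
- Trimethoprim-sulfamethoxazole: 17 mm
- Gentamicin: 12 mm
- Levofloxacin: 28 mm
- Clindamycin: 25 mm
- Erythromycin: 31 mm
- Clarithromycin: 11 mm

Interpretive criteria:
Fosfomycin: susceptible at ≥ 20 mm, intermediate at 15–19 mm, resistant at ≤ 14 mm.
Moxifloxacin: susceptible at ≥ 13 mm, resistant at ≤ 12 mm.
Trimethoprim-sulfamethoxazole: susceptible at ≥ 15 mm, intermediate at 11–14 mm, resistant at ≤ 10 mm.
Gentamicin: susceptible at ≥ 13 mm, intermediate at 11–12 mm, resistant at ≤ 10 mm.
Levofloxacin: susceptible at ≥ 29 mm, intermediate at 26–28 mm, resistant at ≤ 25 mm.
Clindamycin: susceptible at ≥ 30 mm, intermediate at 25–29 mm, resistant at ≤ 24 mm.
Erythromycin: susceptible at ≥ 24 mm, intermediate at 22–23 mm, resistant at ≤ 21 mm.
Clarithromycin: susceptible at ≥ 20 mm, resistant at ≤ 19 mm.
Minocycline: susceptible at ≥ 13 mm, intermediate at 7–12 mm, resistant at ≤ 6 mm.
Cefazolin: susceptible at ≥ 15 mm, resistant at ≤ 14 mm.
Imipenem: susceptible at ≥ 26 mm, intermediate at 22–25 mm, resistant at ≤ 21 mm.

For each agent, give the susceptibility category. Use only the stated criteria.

Fosfomycin (17 mm) in 15–19 mm — Intermediate
Moxifloxacin (14 mm) ≥ 13 mm → S
Trimethoprim-sulfamethoxazole (17 mm) ≥ 15 mm — Susceptible
Gentamicin (12 mm) in 11–12 mm — I
Levofloxacin (28 mm) in 26–28 mm → Intermediate
Clindamycin (25 mm) in 25–29 mm ⇒ Intermediate
Erythromycin (31 mm) ≥ 24 mm — Susceptible
Clarithromycin 11 mm: ≤ 19 mm — resistant

I, S, S, I, I, I, S, R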